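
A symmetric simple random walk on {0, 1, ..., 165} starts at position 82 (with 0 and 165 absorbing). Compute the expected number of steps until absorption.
E[τ | X_0 = 82] = 6806

Let v_k = E[τ | X_0 = k]. Boundary: v_0 = v_165 = 0. Recurrence: v_k = 1 + (v_{k-1} + v_{k+1})/2 for 1 ≤ k ≤ 164. The particular solution to v_k − (v_{k-1} + v_{k+1})/2 = 1 is v_k = −k^2. Adding homogeneous solution A + B k and matching boundaries gives v_k = k (165 − k). Substituting k = 82: v_82 = 82 · 83 = 6806.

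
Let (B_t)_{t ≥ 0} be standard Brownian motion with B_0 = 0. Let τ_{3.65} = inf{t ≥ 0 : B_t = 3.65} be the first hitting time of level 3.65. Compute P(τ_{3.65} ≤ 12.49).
P(τ_{3.65} ≤ 12.49) = 2(1 − Φ(3.65/√12.49)) = 2(1 − Φ(1.0328)) ≈ 0.3017

By the reflection principle for standard BM, P(τ_b ≤ t) = 2 · P(B_t ≥ b). Since B_t ~ N(0, t), P(B_t ≥ 3.65) = 1 − Φ(3.65/√t) = 1 − Φ(3.65/√12.49) = 1 − Φ(1.0328) ≈ 0.15085. Doubling: P(τ_{3.65} ≤ 12.49) ≈ 2 · 0.15085 = 0.30170 ≈ 0.3017.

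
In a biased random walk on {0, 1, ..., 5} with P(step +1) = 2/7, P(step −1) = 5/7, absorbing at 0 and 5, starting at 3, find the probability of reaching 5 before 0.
P(hit 5 before 0) = (1 − (5/2)^3) / (1 − (5/2)^5) = 156/1031

Let u_k denote P(reach 5 before 0 | start at k). Boundary: u_0 = 0, u_5 = 1. Recurrence: u_k = 2/7·u_{k+1} + 5/7·u_{k-1} for 1 ≤ k ≤ 4. Try u_k = A + B·r^k with r = q/p = (5/7)/(2/7) = 5/2. Substitution satisfies the recurrence; boundary conditions give:
  u_k = (1 − r^k) / (1 − r^N) = (1 − (5/2)^3) / (1 − (5/2)^5) = 156/1031.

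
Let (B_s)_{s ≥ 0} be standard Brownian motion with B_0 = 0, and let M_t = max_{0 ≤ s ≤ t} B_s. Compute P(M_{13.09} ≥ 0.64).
P(M_{13.09} ≥ 0.64) = 2·P(B_{13.09} ≥ 0.64) = 2(1 − Φ(0.64/√13.09)) ≈ 0.8596

By the reflection principle for Brownian motion, P(M_t ≥ a) = 2 · P(B_t ≥ a) for a ≥ 0. Since B_t ~ N(0, t), P(B_t ≥ 0.64) = 1 − Φ(0.64/√t) = 1 − Φ(0.64/√13.09) = 1 − Φ(0.1769). So
  P(M_{13.09} ≥ 0.64) = 2(1 − Φ(0.1769)) ≈ 0.8596.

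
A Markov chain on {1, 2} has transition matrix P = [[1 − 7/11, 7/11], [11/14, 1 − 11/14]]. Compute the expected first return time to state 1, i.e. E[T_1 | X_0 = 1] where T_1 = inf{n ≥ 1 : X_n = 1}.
E[T_1 | X_0 = 1] = 1/π_1 = 219/121

For an irreducible recurrent Markov chain with stationary distribution π, E[T_i | X_0 = i] = 1/π_i (Kac's formula). Here π_1 = (11/14)/(7/11 + 11/14) = (11/14)/(219/154) = 121/219, so E[T_1 | X_0 = 1] = 1/π_1 = (7/11 + 11/14)/(11/14) = (219/154)/(11/14) = 219/121.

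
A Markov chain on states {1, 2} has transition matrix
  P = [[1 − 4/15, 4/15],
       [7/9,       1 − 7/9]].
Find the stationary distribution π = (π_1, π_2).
π_1 = 35/47, π_2 = 12/47

Solve πP = π with π_1 + π_2 = 1. From πP = π: π_1 · (1 − 4/15) + π_2 · 7/9 = π_1 ⇒ π_2 · 7/9 = π_1 · 4/15 ⇒ π_2/π_1 = (4/15)/(7/9) = 12/35. Together with π_1 + π_2 = 1:
  π_1 = (7/9)/(4/15 + 7/9) = (7/9)/(47/45) = 35/47,
  π_2 = (4/15)/(4/15 + 7/9) = (4/15)/(47/45) = 12/47.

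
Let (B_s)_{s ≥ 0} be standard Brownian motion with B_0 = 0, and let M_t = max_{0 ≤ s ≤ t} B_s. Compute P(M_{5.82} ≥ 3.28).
P(M_{5.82} ≥ 3.28) = 2·P(B_{5.82} ≥ 3.28) = 2(1 − Φ(3.28/√5.82)) ≈ 0.1740

By the reflection principle for Brownian motion, P(M_t ≥ a) = 2 · P(B_t ≥ a) for a ≥ 0. Since B_t ~ N(0, t), P(B_t ≥ 3.28) = 1 − Φ(3.28/√t) = 1 − Φ(3.28/√5.82) = 1 − Φ(1.3596). So
  P(M_{5.82} ≥ 3.28) = 2(1 − Φ(1.3596)) ≈ 0.1740.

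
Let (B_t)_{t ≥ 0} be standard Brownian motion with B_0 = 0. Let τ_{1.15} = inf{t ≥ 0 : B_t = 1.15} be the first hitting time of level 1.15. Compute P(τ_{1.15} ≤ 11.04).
P(τ_{1.15} ≤ 11.04) = 2(1 − Φ(1.15/√11.04)) = 2(1 − Φ(0.3461)) ≈ 0.7293

By the reflection principle for standard BM, P(τ_b ≤ t) = 2 · P(B_t ≥ b). Since B_t ~ N(0, t), P(B_t ≥ 1.15) = 1 − Φ(1.15/√t) = 1 − Φ(1.15/√11.04) = 1 − Φ(0.3461) ≈ 0.36463. Doubling: P(τ_{1.15} ≤ 11.04) ≈ 2 · 0.36463 = 0.72926 ≈ 0.7293.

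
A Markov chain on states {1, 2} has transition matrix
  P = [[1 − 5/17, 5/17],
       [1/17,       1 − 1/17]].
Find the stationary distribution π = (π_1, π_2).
π_1 = 1/6, π_2 = 5/6

Solve πP = π with π_1 + π_2 = 1. From πP = π: π_1 · (1 − 5/17) + π_2 · 1/17 = π_1 ⇒ π_2 · 1/17 = π_1 · 5/17 ⇒ π_2/π_1 = (5/17)/(1/17) = 5. Together with π_1 + π_2 = 1:
  π_1 = (1/17)/(5/17 + 1/17) = (1/17)/(6/17) = 1/6,
  π_2 = (5/17)/(5/17 + 1/17) = (5/17)/(6/17) = 5/6.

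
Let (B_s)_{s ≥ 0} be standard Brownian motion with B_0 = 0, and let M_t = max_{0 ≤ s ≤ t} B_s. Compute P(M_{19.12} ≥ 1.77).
P(M_{19.12} ≥ 1.77) = 2·P(B_{19.12} ≥ 1.77) = 2(1 − Φ(1.77/√19.12)) ≈ 0.6856

By the reflection principle for Brownian motion, P(M_t ≥ a) = 2 · P(B_t ≥ a) for a ≥ 0. Since B_t ~ N(0, t), P(B_t ≥ 1.77) = 1 − Φ(1.77/√t) = 1 − Φ(1.77/√19.12) = 1 − Φ(0.4048). So
  P(M_{19.12} ≥ 1.77) = 2(1 − Φ(0.4048)) ≈ 0.6856.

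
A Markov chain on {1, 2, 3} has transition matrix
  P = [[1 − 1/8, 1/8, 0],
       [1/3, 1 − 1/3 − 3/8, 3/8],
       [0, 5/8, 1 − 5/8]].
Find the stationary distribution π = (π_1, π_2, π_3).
π = (5/8, 15/64, 9/64)

This is a birth-death chain on three states, which satisfies detailed balance: π_1 · P_{12} = π_2 · P_{21} and π_2 · P_{23} = π_3 · P_{32}.
From π_1 · 1/8 = π_2 · 1/3: π_2/π_1 = (1/8)/(1/3) = 3/8.
From π_2 · 3/8 = π_3 · 5/8: π_3/π_2 = (3/8)/(5/8) = 3/5.
Take π_1 proportional to 1; then unnormalized π = (1, 3/8, 9/40). Normalize by dividing by the sum 8/5:
  π = (5/8, 15/64, 9/64).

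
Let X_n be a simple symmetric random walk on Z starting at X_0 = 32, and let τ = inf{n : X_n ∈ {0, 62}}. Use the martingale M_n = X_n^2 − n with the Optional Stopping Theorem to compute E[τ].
E[τ] = 960

M_n = X_n^2 − n is a martingale (since E[X_{n+1}^2 | F_n] = X_n^2 + 1). By OST (τ has finite mean in a bounded region), E[M_τ] = E[M_0] = X_0^2 − 0 = 32^2 = 1024. Also E[M_τ] = E[X_τ^2] − E[τ]. The walk exits at 0 or 62, with P(hit 62 first) = 32/62, so E[X_τ^2] = 62^2 · 32/62 + 0 = 1984. Thus E[τ] = E[X_τ^2] − E[M_τ] = 1984 − 1024 = 960 = 32(62 − 32) = 960.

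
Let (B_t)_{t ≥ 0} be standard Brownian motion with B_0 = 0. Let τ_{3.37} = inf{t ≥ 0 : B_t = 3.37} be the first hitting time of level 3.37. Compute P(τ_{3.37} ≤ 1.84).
P(τ_{3.37} ≤ 1.84) = 2(1 − Φ(3.37/√1.84)) = 2(1 − Φ(2.4844)) ≈ 0.0130

By the reflection principle for standard BM, P(τ_b ≤ t) = 2 · P(B_t ≥ b). Since B_t ~ N(0, t), P(B_t ≥ 3.37) = 1 − Φ(3.37/√t) = 1 − Φ(3.37/√1.84) = 1 − Φ(2.4844) ≈ 0.00649. Doubling: P(τ_{3.37} ≤ 1.84) ≈ 2 · 0.00649 = 0.01298 ≈ 0.0130.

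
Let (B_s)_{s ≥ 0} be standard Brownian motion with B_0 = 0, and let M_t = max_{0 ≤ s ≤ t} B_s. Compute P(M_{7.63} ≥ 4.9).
P(M_{7.63} ≥ 4.9) = 2·P(B_{7.63} ≥ 4.9) = 2(1 − Φ(4.9/√7.63)) ≈ 0.0761

By the reflection principle for Brownian motion, P(M_t ≥ a) = 2 · P(B_t ≥ a) for a ≥ 0. Since B_t ~ N(0, t), P(B_t ≥ 4.9) = 1 − Φ(4.9/√t) = 1 − Φ(4.9/√7.63) = 1 − Φ(1.7739). So
  P(M_{7.63} ≥ 4.9) = 2(1 − Φ(1.7739)) ≈ 0.0761.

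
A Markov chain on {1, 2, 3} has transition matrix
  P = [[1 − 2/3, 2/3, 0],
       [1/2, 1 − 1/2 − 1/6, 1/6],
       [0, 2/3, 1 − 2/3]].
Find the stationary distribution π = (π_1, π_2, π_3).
π = (3/8, 1/2, 1/8)

This is a birth-death chain on three states, which satisfies detailed balance: π_1 · P_{12} = π_2 · P_{21} and π_2 · P_{23} = π_3 · P_{32}.
From π_1 · 2/3 = π_2 · 1/2: π_2/π_1 = (2/3)/(1/2) = 4/3.
From π_2 · 1/6 = π_3 · 2/3: π_3/π_2 = (1/6)/(2/3) = 1/4.
Take π_1 proportional to 1; then unnormalized π = (1, 4/3, 1/3). Normalize by dividing by the sum 8/3:
  π = (3/8, 1/2, 1/8).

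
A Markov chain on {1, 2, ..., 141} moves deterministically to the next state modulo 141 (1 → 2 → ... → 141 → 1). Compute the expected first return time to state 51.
E[T_51 | X_0 = 51] = 141

The chain cycles deterministically, so starting at state 51 it returns in exactly 141 steps. Equivalently, the stationary distribution is uniform π_j = 1/141 for every state j, so by Kac's formula E[T_51] = 1/π_51 = 141.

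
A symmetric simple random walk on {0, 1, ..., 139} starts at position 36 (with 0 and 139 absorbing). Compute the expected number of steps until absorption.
E[τ | X_0 = 36] = 3708

Let v_k = E[τ | X_0 = k]. Boundary: v_0 = v_139 = 0. Recurrence: v_k = 1 + (v_{k-1} + v_{k+1})/2 for 1 ≤ k ≤ 138. The particular solution to v_k − (v_{k-1} + v_{k+1})/2 = 1 is v_k = −k^2. Adding homogeneous solution A + B k and matching boundaries gives v_k = k (139 − k). Substituting k = 36: v_36 = 36 · 103 = 3708.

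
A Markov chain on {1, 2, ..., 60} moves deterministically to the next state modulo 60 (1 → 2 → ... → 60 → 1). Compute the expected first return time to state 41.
E[T_41 | X_0 = 41] = 60

The chain cycles deterministically, so starting at state 41 it returns in exactly 60 steps. Equivalently, the stationary distribution is uniform π_j = 1/60 for every state j, so by Kac's formula E[T_41] = 1/π_41 = 60.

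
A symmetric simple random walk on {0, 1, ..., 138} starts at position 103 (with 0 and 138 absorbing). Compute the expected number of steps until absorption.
E[τ | X_0 = 103] = 3605

Let v_k = E[τ | X_0 = k]. Boundary: v_0 = v_138 = 0. Recurrence: v_k = 1 + (v_{k-1} + v_{k+1})/2 for 1 ≤ k ≤ 137. The particular solution to v_k − (v_{k-1} + v_{k+1})/2 = 1 is v_k = −k^2. Adding homogeneous solution A + B k and matching boundaries gives v_k = k (138 − k). Substituting k = 103: v_103 = 103 · 35 = 3605.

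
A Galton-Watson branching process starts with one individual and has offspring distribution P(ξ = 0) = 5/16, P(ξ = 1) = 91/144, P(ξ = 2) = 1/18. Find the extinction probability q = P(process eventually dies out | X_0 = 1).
q = 1

Mean offspring μ = 0·5/16 + 1·91/144 + 2·1/18 = 107/144 ≤ 1. For μ ≤ 1 with offspring not concentrated at 1, the Galton-Watson process goes extinct almost surely, so q = 1.
(Algebraic check: The pgf is f(s) = 5/16 + 91/144·s + 1/18·s². The extinction probability q is the smallest fixed point of f in [0, 1]. Setting s = f(s):
  1/18·s² + (91/144 − 1)·s + 5/16 = 0
  1/18·s² − (5/16 + 1/18)·s + 5/16 = 0
which factors as (s − 1)·(1/18·s − 5/16) = 0, giving roots s = 1 and s = (5/16)/(1/18) = 45/8. Since 45/8 ≥ 1, the smallest root in [0, 1] is s = 1.)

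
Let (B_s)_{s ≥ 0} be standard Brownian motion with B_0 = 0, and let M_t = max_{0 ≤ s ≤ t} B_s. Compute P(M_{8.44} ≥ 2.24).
P(M_{8.44} ≥ 2.24) = 2·P(B_{8.44} ≥ 2.24) = 2(1 − Φ(2.24/√8.44)) ≈ 0.4407

By the reflection principle for Brownian motion, P(M_t ≥ a) = 2 · P(B_t ≥ a) for a ≥ 0. Since B_t ~ N(0, t), P(B_t ≥ 2.24) = 1 − Φ(2.24/√t) = 1 − Φ(2.24/√8.44) = 1 − Φ(0.7710). So
  P(M_{8.44} ≥ 2.24) = 2(1 − Φ(0.7710)) ≈ 0.4407.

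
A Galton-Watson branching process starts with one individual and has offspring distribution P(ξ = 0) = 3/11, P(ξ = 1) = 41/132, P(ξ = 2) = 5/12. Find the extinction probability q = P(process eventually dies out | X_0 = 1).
q = 36/55

The pgf is f(s) = 3/11 + 41/132·s + 5/12·s². The extinction probability q is the smallest fixed point of f in [0, 1]. Setting s = f(s):
  5/12·s² + (41/132 − 1)·s + 3/11 = 0
  5/12·s² − (3/11 + 5/12)·s + 3/11 = 0
which factors as (s − 1)·(5/12·s − 3/11) = 0, giving roots s = 1 and s = (3/11)/(5/12) = 36/55.
Mean offspring μ = 41/132 + 2·5/12 = 151/132 > 1 (supercritical), so q < 1. The extinction probability is the smaller root: q = (3/11)/(5/12) = 36/55.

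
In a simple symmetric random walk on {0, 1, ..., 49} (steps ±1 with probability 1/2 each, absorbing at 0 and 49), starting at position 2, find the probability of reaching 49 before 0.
P(hit 49 before 0) = 2/49

Let u_k = P(hit 49 before 0 | start at k). Then u_0 = 0, u_49 = 1, and u_k = u_{k-1}/2 + u_{k+1}/2 for 1 ≤ k ≤ 48. This harmonic recurrence is solved by u_k = k/49, giving u_2 = 2/49.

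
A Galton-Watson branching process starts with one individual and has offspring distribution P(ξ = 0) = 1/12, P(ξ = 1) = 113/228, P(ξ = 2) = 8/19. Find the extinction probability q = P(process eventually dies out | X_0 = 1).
q = 19/96

The pgf is f(s) = 1/12 + 113/228·s + 8/19·s². The extinction probability q is the smallest fixed point of f in [0, 1]. Setting s = f(s):
  8/19·s² + (113/228 − 1)·s + 1/12 = 0
  8/19·s² − (1/12 + 8/19)·s + 1/12 = 0
which factors as (s − 1)·(8/19·s − 1/12) = 0, giving roots s = 1 and s = (1/12)/(8/19) = 19/96.
Mean offspring μ = 113/228 + 2·8/19 = 305/228 > 1 (supercritical), so q < 1. The extinction probability is the smaller root: q = (1/12)/(8/19) = 19/96.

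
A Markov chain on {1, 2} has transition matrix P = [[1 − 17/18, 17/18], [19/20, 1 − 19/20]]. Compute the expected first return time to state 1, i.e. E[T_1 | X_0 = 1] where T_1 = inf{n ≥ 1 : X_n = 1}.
E[T_1 | X_0 = 1] = 1/π_1 = 341/171

For an irreducible recurrent Markov chain with stationary distribution π, E[T_i | X_0 = i] = 1/π_i (Kac's formula). Here π_1 = (19/20)/(17/18 + 19/20) = (19/20)/(341/180) = 171/341, so E[T_1 | X_0 = 1] = 1/π_1 = (17/18 + 19/20)/(19/20) = (341/180)/(19/20) = 341/171.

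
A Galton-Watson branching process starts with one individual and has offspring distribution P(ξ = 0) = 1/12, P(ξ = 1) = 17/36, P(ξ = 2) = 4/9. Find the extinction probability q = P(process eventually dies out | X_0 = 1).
q = 3/16

The pgf is f(s) = 1/12 + 17/36·s + 4/9·s². The extinction probability q is the smallest fixed point of f in [0, 1]. Setting s = f(s):
  4/9·s² + (17/36 − 1)·s + 1/12 = 0
  4/9·s² − (1/12 + 4/9)·s + 1/12 = 0
which factors as (s − 1)·(4/9·s − 1/12) = 0, giving roots s = 1 and s = (1/12)/(4/9) = 3/16.
Mean offspring μ = 17/36 + 2·4/9 = 49/36 > 1 (supercritical), so q < 1. The extinction probability is the smaller root: q = (1/12)/(4/9) = 3/16.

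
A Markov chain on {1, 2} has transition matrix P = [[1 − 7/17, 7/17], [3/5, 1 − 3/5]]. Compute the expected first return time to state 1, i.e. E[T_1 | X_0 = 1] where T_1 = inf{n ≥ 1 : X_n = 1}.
E[T_1 | X_0 = 1] = 1/π_1 = 86/51

For an irreducible recurrent Markov chain with stationary distribution π, E[T_i | X_0 = i] = 1/π_i (Kac's formula). Here π_1 = (3/5)/(7/17 + 3/5) = (3/5)/(86/85) = 51/86, so E[T_1 | X_0 = 1] = 1/π_1 = (7/17 + 3/5)/(3/5) = (86/85)/(3/5) = 86/51.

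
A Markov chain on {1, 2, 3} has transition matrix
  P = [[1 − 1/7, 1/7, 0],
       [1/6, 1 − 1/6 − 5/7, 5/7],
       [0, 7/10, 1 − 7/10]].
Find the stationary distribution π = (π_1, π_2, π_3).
π = (343/937, 294/937, 300/937)

This is a birth-death chain on three states, which satisfies detailed balance: π_1 · P_{12} = π_2 · P_{21} and π_2 · P_{23} = π_3 · P_{32}.
From π_1 · 1/7 = π_2 · 1/6: π_2/π_1 = (1/7)/(1/6) = 6/7.
From π_2 · 5/7 = π_3 · 7/10: π_3/π_2 = (5/7)/(7/10) = 50/49.
Take π_1 proportional to 1; then unnormalized π = (1, 6/7, 300/343). Normalize by dividing by the sum 937/343:
  π = (343/937, 294/937, 300/937).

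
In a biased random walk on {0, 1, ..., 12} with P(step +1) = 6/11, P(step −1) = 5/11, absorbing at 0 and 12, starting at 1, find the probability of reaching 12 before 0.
P(hit 12 before 0) = (1 − (5/6)^1) / (1 − (5/6)^12) = 362797056/1932641711

Let u_k denote P(reach 12 before 0 | start at k). Boundary: u_0 = 0, u_12 = 1. Recurrence: u_k = 6/11·u_{k+1} + 5/11·u_{k-1} for 1 ≤ k ≤ 11. Try u_k = A + B·r^k with r = q/p = (5/11)/(6/11) = 5/6. Substitution satisfies the recurrence; boundary conditions give:
  u_k = (1 − r^k) / (1 − r^N) = (1 − (5/6)^1) / (1 − (5/6)^12) = 362797056/1932641711.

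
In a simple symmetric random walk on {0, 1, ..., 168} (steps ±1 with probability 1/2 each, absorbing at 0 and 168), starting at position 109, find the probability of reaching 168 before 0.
P(hit 168 before 0) = 109/168

Let u_k = P(hit 168 before 0 | start at k). Then u_0 = 0, u_168 = 1, and u_k = u_{k-1}/2 + u_{k+1}/2 for 1 ≤ k ≤ 167. This harmonic recurrence is solved by u_k = k/168, giving u_109 = 109/168.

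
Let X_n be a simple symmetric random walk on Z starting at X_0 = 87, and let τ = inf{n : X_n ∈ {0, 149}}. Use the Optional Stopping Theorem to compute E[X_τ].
E[X_τ] = 87

X_n is a martingale and τ is a bounded-mean stopping time (indeed τ is finite a.s. with bounded expectation since the walk is in a bounded region). By the OST, E[X_τ] = E[X_0] = 87. Equivalently: E[X_τ] = 149 · P(hit 149 first) + 0 · P(hit 0 first) = 149 · (87/149) = 87.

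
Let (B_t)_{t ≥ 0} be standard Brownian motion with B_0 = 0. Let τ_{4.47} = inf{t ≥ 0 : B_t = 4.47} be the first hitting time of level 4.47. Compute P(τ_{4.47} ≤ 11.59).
P(τ_{4.47} ≤ 11.59) = 2(1 − Φ(4.47/√11.59)) = 2(1 − Φ(1.3130)) ≈ 0.1892

By the reflection principle for standard BM, P(τ_b ≤ t) = 2 · P(B_t ≥ b). Since B_t ~ N(0, t), P(B_t ≥ 4.47) = 1 − Φ(4.47/√t) = 1 − Φ(4.47/√11.59) = 1 − Φ(1.3130) ≈ 0.09459. Doubling: P(τ_{4.47} ≤ 11.59) ≈ 2 · 0.09459 = 0.18918 ≈ 0.1892.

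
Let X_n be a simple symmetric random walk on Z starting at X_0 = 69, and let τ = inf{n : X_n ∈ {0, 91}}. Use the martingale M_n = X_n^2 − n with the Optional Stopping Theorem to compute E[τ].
E[τ] = 1518

M_n = X_n^2 − n is a martingale (since E[X_{n+1}^2 | F_n] = X_n^2 + 1). By OST (τ has finite mean in a bounded region), E[M_τ] = E[M_0] = X_0^2 − 0 = 69^2 = 4761. Also E[M_τ] = E[X_τ^2] − E[τ]. The walk exits at 0 or 91, with P(hit 91 first) = 69/91, so E[X_τ^2] = 91^2 · 69/91 + 0 = 6279. Thus E[τ] = E[X_τ^2] − E[M_τ] = 6279 − 4761 = 1518 = 69(91 − 69) = 1518.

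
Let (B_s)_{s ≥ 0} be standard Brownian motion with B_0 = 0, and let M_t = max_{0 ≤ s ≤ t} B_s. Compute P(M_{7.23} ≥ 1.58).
P(M_{7.23} ≥ 1.58) = 2·P(B_{7.23} ≥ 1.58) = 2(1 − Φ(1.58/√7.23)) ≈ 0.5568

By the reflection principle for Brownian motion, P(M_t ≥ a) = 2 · P(B_t ≥ a) for a ≥ 0. Since B_t ~ N(0, t), P(B_t ≥ 1.58) = 1 − Φ(1.58/√t) = 1 − Φ(1.58/√7.23) = 1 − Φ(0.5876). So
  P(M_{7.23} ≥ 1.58) = 2(1 − Φ(0.5876)) ≈ 0.5568.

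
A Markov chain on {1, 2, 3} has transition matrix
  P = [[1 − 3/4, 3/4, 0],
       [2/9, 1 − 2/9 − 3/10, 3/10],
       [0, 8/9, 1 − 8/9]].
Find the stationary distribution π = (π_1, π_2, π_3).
π = (640/3529, 2160/3529, 729/3529)

This is a birth-death chain on three states, which satisfies detailed balance: π_1 · P_{12} = π_2 · P_{21} and π_2 · P_{23} = π_3 · P_{32}.
From π_1 · 3/4 = π_2 · 2/9: π_2/π_1 = (3/4)/(2/9) = 27/8.
From π_2 · 3/10 = π_3 · 8/9: π_3/π_2 = (3/10)/(8/9) = 27/80.
Take π_1 proportional to 1; then unnormalized π = (1, 27/8, 729/640). Normalize by dividing by the sum 3529/640:
  π = (640/3529, 2160/3529, 729/3529).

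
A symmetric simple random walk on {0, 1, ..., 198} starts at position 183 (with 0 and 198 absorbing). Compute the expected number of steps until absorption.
E[τ | X_0 = 183] = 2745

Let v_k = E[τ | X_0 = k]. Boundary: v_0 = v_198 = 0. Recurrence: v_k = 1 + (v_{k-1} + v_{k+1})/2 for 1 ≤ k ≤ 197. The particular solution to v_k − (v_{k-1} + v_{k+1})/2 = 1 is v_k = −k^2. Adding homogeneous solution A + B k and matching boundaries gives v_k = k (198 − k). Substituting k = 183: v_183 = 183 · 15 = 2745.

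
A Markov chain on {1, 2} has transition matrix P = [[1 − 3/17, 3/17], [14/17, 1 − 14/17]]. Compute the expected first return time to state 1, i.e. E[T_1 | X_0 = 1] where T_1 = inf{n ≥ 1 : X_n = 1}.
E[T_1 | X_0 = 1] = 1/π_1 = 17/14

For an irreducible recurrent Markov chain with stationary distribution π, E[T_i | X_0 = i] = 1/π_i (Kac's formula). Here π_1 = (14/17)/(3/17 + 14/17) = (14/17)/(1) = 14/17, so E[T_1 | X_0 = 1] = 1/π_1 = (3/17 + 14/17)/(14/17) = (1)/(14/17) = 17/14.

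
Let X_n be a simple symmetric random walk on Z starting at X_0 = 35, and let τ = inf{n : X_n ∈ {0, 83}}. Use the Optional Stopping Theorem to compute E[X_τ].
E[X_τ] = 35

X_n is a martingale and τ is a bounded-mean stopping time (indeed τ is finite a.s. with bounded expectation since the walk is in a bounded region). By the OST, E[X_τ] = E[X_0] = 35. Equivalently: E[X_τ] = 83 · P(hit 83 first) + 0 · P(hit 0 first) = 83 · (35/83) = 35.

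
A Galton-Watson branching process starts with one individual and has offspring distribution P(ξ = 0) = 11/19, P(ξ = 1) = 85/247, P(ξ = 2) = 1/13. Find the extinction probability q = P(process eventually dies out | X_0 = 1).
q = 1

Mean offspring μ = 0·11/19 + 1·85/247 + 2·1/13 = 123/247 ≤ 1. For μ ≤ 1 with offspring not concentrated at 1, the Galton-Watson process goes extinct almost surely, so q = 1.
(Algebraic check: The pgf is f(s) = 11/19 + 85/247·s + 1/13·s². The extinction probability q is the smallest fixed point of f in [0, 1]. Setting s = f(s):
  1/13·s² + (85/247 − 1)·s + 11/19 = 0
  1/13·s² − (11/19 + 1/13)·s + 11/19 = 0
which factors as (s − 1)·(1/13·s − 11/19) = 0, giving roots s = 1 and s = (11/19)/(1/13) = 143/19. Since 143/19 ≥ 1, the smallest root in [0, 1] is s = 1.)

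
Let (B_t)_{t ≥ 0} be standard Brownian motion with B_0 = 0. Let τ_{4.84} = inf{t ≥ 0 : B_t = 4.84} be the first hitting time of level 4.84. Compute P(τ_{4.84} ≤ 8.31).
P(τ_{4.84} ≤ 8.31) = 2(1 − Φ(4.84/√8.31)) = 2(1 − Φ(1.6790)) ≈ 0.0932

By the reflection principle for standard BM, P(τ_b ≤ t) = 2 · P(B_t ≥ b). Since B_t ~ N(0, t), P(B_t ≥ 4.84) = 1 − Φ(4.84/√t) = 1 − Φ(4.84/√8.31) = 1 − Φ(1.6790) ≈ 0.04658. Doubling: P(τ_{4.84} ≤ 8.31) ≈ 2 · 0.04658 = 0.09316 ≈ 0.0932.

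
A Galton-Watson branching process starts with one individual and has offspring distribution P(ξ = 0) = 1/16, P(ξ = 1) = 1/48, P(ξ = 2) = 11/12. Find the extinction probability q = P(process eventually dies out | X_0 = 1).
q = 3/44

The pgf is f(s) = 1/16 + 1/48·s + 11/12·s². The extinction probability q is the smallest fixed point of f in [0, 1]. Setting s = f(s):
  11/12·s² + (1/48 − 1)·s + 1/16 = 0
  11/12·s² − (1/16 + 11/12)·s + 1/16 = 0
which factors as (s − 1)·(11/12·s − 1/16) = 0, giving roots s = 1 and s = (1/16)/(11/12) = 3/44.
Mean offspring μ = 1/48 + 2·11/12 = 89/48 > 1 (supercritical), so q < 1. The extinction probability is the smaller root: q = (1/16)/(11/12) = 3/44.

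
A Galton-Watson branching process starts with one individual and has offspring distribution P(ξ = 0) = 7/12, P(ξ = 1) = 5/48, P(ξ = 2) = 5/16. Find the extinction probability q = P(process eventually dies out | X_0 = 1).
q = 1

Mean offspring μ = 0·7/12 + 1·5/48 + 2·5/16 = 35/48 ≤ 1. For μ ≤ 1 with offspring not concentrated at 1, the Galton-Watson process goes extinct almost surely, so q = 1.
(Algebraic check: The pgf is f(s) = 7/12 + 5/48·s + 5/16·s². The extinction probability q is the smallest fixed point of f in [0, 1]. Setting s = f(s):
  5/16·s² + (5/48 − 1)·s + 7/12 = 0
  5/16·s² − (7/12 + 5/16)·s + 7/12 = 0
which factors as (s − 1)·(5/16·s − 7/12) = 0, giving roots s = 1 and s = (7/12)/(5/16) = 28/15. Since 28/15 ≥ 1, the smallest root in [0, 1] is s = 1.)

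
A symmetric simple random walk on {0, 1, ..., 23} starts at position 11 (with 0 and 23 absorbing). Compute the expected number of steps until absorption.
E[τ | X_0 = 11] = 132

Let v_k = E[τ | X_0 = k]. Boundary: v_0 = v_23 = 0. Recurrence: v_k = 1 + (v_{k-1} + v_{k+1})/2 for 1 ≤ k ≤ 22. The particular solution to v_k − (v_{k-1} + v_{k+1})/2 = 1 is v_k = −k^2. Adding homogeneous solution A + B k and matching boundaries gives v_k = k (23 − k). Substituting k = 11: v_11 = 11 · 12 = 132.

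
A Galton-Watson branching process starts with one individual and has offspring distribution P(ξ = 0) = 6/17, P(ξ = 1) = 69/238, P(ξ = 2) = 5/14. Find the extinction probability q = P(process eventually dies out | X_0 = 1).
q = 84/85

The pgf is f(s) = 6/17 + 69/238·s + 5/14·s². The extinction probability q is the smallest fixed point of f in [0, 1]. Setting s = f(s):
  5/14·s² + (69/238 − 1)·s + 6/17 = 0
  5/14·s² − (6/17 + 5/14)·s + 6/17 = 0
which factors as (s − 1)·(5/14·s − 6/17) = 0, giving roots s = 1 and s = (6/17)/(5/14) = 84/85.
Mean offspring μ = 69/238 + 2·5/14 = 239/238 > 1 (supercritical), so q < 1. The extinction probability is the smaller root: q = (6/17)/(5/14) = 84/85.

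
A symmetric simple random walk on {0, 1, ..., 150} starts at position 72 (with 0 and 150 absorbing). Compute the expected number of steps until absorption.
E[τ | X_0 = 72] = 5616

Let v_k = E[τ | X_0 = k]. Boundary: v_0 = v_150 = 0. Recurrence: v_k = 1 + (v_{k-1} + v_{k+1})/2 for 1 ≤ k ≤ 149. The particular solution to v_k − (v_{k-1} + v_{k+1})/2 = 1 is v_k = −k^2. Adding homogeneous solution A + B k and matching boundaries gives v_k = k (150 − k). Substituting k = 72: v_72 = 72 · 78 = 5616.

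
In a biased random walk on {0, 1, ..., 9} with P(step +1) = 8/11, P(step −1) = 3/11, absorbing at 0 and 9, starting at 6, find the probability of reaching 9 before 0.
P(hit 9 before 0) = (1 − (3/8)^6) / (1 − (3/8)^9) = 275968/276697

Let u_k denote P(reach 9 before 0 | start at k). Boundary: u_0 = 0, u_9 = 1. Recurrence: u_k = 8/11·u_{k+1} + 3/11·u_{k-1} for 1 ≤ k ≤ 8. Try u_k = A + B·r^k with r = q/p = (3/11)/(8/11) = 3/8. Substitution satisfies the recurrence; boundary conditions give:
  u_k = (1 − r^k) / (1 − r^N) = (1 − (3/8)^6) / (1 − (3/8)^9) = 275968/276697.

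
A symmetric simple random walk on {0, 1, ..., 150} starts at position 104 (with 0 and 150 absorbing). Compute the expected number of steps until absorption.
E[τ | X_0 = 104] = 4784

Let v_k = E[τ | X_0 = k]. Boundary: v_0 = v_150 = 0. Recurrence: v_k = 1 + (v_{k-1} + v_{k+1})/2 for 1 ≤ k ≤ 149. The particular solution to v_k − (v_{k-1} + v_{k+1})/2 = 1 is v_k = −k^2. Adding homogeneous solution A + B k and matching boundaries gives v_k = k (150 − k). Substituting k = 104: v_104 = 104 · 46 = 4784.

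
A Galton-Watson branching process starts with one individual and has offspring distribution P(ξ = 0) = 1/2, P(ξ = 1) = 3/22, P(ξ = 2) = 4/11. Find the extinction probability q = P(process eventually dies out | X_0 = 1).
q = 1

Mean offspring μ = 0·1/2 + 1·3/22 + 2·4/11 = 19/22 ≤ 1. For μ ≤ 1 with offspring not concentrated at 1, the Galton-Watson process goes extinct almost surely, so q = 1.
(Algebraic check: The pgf is f(s) = 1/2 + 3/22·s + 4/11·s². The extinction probability q is the smallest fixed point of f in [0, 1]. Setting s = f(s):
  4/11·s² + (3/22 − 1)·s + 1/2 = 0
  4/11·s² − (1/2 + 4/11)·s + 1/2 = 0
which factors as (s − 1)·(4/11·s − 1/2) = 0, giving roots s = 1 and s = (1/2)/(4/11) = 11/8. Since 11/8 ≥ 1, the smallest root in [0, 1] is s = 1.)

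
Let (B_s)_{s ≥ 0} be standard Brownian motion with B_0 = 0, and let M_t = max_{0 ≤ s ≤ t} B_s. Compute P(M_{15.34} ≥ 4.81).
P(M_{15.34} ≥ 4.81) = 2·P(B_{15.34} ≥ 4.81) = 2(1 − Φ(4.81/√15.34)) ≈ 0.2194

By the reflection principle for Brownian motion, P(M_t ≥ a) = 2 · P(B_t ≥ a) for a ≥ 0. Since B_t ~ N(0, t), P(B_t ≥ 4.81) = 1 − Φ(4.81/√t) = 1 − Φ(4.81/√15.34) = 1 − Φ(1.2281). So
  P(M_{15.34} ≥ 4.81) = 2(1 − Φ(1.2281)) ≈ 0.2194.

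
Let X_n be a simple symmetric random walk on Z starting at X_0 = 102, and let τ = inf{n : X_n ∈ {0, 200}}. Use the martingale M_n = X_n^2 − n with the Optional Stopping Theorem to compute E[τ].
E[τ] = 9996

M_n = X_n^2 − n is a martingale (since E[X_{n+1}^2 | F_n] = X_n^2 + 1). By OST (τ has finite mean in a bounded region), E[M_τ] = E[M_0] = X_0^2 − 0 = 102^2 = 10404. Also E[M_τ] = E[X_τ^2] − E[τ]. The walk exits at 0 or 200, with P(hit 200 first) = 102/200, so E[X_τ^2] = 200^2 · 102/200 + 0 = 20400. Thus E[τ] = E[X_τ^2] − E[M_τ] = 20400 − 10404 = 9996 = 102(200 − 102) = 9996.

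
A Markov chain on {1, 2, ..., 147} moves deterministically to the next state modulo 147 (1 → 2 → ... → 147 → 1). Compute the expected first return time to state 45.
E[T_45 | X_0 = 45] = 147

The chain cycles deterministically, so starting at state 45 it returns in exactly 147 steps. Equivalently, the stationary distribution is uniform π_j = 1/147 for every state j, so by Kac's formula E[T_45] = 1/π_45 = 147.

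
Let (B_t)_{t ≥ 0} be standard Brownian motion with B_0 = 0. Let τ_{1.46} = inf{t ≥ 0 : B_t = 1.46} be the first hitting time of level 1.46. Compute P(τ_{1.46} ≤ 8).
P(τ_{1.46} ≤ 8) = 2(1 − Φ(1.46/√8)) = 2(1 − Φ(0.5162)) ≈ 0.6057

By the reflection principle for standard BM, P(τ_b ≤ t) = 2 · P(B_t ≥ b). Since B_t ~ N(0, t), P(B_t ≥ 1.46) = 1 − Φ(1.46/√t) = 1 − Φ(1.46/√8) = 1 − Φ(0.5162) ≈ 0.30286. Doubling: P(τ_{1.46} ≤ 8) ≈ 2 · 0.30286 = 0.60572 ≈ 0.6057.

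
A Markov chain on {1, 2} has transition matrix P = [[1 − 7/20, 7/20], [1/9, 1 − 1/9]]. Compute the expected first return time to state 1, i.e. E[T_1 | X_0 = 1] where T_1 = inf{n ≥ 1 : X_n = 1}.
E[T_1 | X_0 = 1] = 1/π_1 = 83/20

For an irreducible recurrent Markov chain with stationary distribution π, E[T_i | X_0 = i] = 1/π_i (Kac's formula). Here π_1 = (1/9)/(7/20 + 1/9) = (1/9)/(83/180) = 20/83, so E[T_1 | X_0 = 1] = 1/π_1 = (7/20 + 1/9)/(1/9) = (83/180)/(1/9) = 83/20.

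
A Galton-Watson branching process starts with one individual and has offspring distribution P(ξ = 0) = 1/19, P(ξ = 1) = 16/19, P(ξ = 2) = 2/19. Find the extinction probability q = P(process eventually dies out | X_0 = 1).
q = 1/2

The pgf is f(s) = 1/19 + 16/19·s + 2/19·s². The extinction probability q is the smallest fixed point of f in [0, 1]. Setting s = f(s):
  2/19·s² + (16/19 − 1)·s + 1/19 = 0
  2/19·s² − (1/19 + 2/19)·s + 1/19 = 0
which factors as (s − 1)·(2/19·s − 1/19) = 0, giving roots s = 1 and s = (1/19)/(2/19) = 1/2.
Mean offspring μ = 16/19 + 2·2/19 = 20/19 > 1 (supercritical), so q < 1. The extinction probability is the smaller root: q = (1/19)/(2/19) = 1/2.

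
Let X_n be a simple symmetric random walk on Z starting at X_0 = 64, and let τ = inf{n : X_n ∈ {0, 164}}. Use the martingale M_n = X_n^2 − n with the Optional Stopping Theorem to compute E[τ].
E[τ] = 6400

M_n = X_n^2 − n is a martingale (since E[X_{n+1}^2 | F_n] = X_n^2 + 1). By OST (τ has finite mean in a bounded region), E[M_τ] = E[M_0] = X_0^2 − 0 = 64^2 = 4096. Also E[M_τ] = E[X_τ^2] − E[τ]. The walk exits at 0 or 164, with P(hit 164 first) = 64/164, so E[X_τ^2] = 164^2 · 64/164 + 0 = 10496. Thus E[τ] = E[X_τ^2] − E[M_τ] = 10496 − 4096 = 6400 = 64(164 − 64) = 6400.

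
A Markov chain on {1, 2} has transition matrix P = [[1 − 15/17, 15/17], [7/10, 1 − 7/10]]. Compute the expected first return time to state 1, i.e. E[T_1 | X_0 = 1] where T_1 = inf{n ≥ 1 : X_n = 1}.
E[T_1 | X_0 = 1] = 1/π_1 = 269/119

For an irreducible recurrent Markov chain with stationary distribution π, E[T_i | X_0 = i] = 1/π_i (Kac's formula). Here π_1 = (7/10)/(15/17 + 7/10) = (7/10)/(269/170) = 119/269, so E[T_1 | X_0 = 1] = 1/π_1 = (15/17 + 7/10)/(7/10) = (269/170)/(7/10) = 269/119.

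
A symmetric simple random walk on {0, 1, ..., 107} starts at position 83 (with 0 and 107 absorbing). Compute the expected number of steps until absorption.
E[τ | X_0 = 83] = 1992

Let v_k = E[τ | X_0 = k]. Boundary: v_0 = v_107 = 0. Recurrence: v_k = 1 + (v_{k-1} + v_{k+1})/2 for 1 ≤ k ≤ 106. The particular solution to v_k − (v_{k-1} + v_{k+1})/2 = 1 is v_k = −k^2. Adding homogeneous solution A + B k and matching boundaries gives v_k = k (107 − k). Substituting k = 83: v_83 = 83 · 24 = 1992.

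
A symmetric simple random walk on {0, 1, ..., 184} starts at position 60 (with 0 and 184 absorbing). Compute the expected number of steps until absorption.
E[τ | X_0 = 60] = 7440

Let v_k = E[τ | X_0 = k]. Boundary: v_0 = v_184 = 0. Recurrence: v_k = 1 + (v_{k-1} + v_{k+1})/2 for 1 ≤ k ≤ 183. The particular solution to v_k − (v_{k-1} + v_{k+1})/2 = 1 is v_k = −k^2. Adding homogeneous solution A + B k and matching boundaries gives v_k = k (184 − k). Substituting k = 60: v_60 = 60 · 124 = 7440.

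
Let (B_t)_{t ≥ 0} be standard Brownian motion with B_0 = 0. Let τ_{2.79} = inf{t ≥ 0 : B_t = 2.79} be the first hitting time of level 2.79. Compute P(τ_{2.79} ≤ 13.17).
P(τ_{2.79} ≤ 13.17) = 2(1 − Φ(2.79/√13.17)) = 2(1 − Φ(0.7688)) ≈ 0.4420

By the reflection principle for standard BM, P(τ_b ≤ t) = 2 · P(B_t ≥ b). Since B_t ~ N(0, t), P(B_t ≥ 2.79) = 1 − Φ(2.79/√t) = 1 − Φ(2.79/√13.17) = 1 − Φ(0.7688) ≈ 0.22101. Doubling: P(τ_{2.79} ≤ 13.17) ≈ 2 · 0.22101 = 0.44202 ≈ 0.4420.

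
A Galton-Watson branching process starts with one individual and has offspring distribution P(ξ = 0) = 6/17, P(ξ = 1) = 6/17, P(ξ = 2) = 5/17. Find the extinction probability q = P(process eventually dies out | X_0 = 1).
q = 1

Mean offspring μ = 0·6/17 + 1·6/17 + 2·5/17 = 16/17 ≤ 1. For μ ≤ 1 with offspring not concentrated at 1, the Galton-Watson process goes extinct almost surely, so q = 1.
(Algebraic check: The pgf is f(s) = 6/17 + 6/17·s + 5/17·s². The extinction probability q is the smallest fixed point of f in [0, 1]. Setting s = f(s):
  5/17·s² + (6/17 − 1)·s + 6/17 = 0
  5/17·s² − (6/17 + 5/17)·s + 6/17 = 0
which factors as (s − 1)·(5/17·s − 6/17) = 0, giving roots s = 1 and s = (6/17)/(5/17) = 6/5. Since 6/5 ≥ 1, the smallest root in [0, 1] is s = 1.)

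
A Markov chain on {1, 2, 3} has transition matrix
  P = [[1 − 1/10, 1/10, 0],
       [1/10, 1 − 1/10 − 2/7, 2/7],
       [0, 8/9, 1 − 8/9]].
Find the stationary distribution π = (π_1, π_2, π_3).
π = (28/65, 28/65, 9/65)

This is a birth-death chain on three states, which satisfies detailed balance: π_1 · P_{12} = π_2 · P_{21} and π_2 · P_{23} = π_3 · P_{32}.
From π_1 · 1/10 = π_2 · 1/10: π_2/π_1 = (1/10)/(1/10) = 1.
From π_2 · 2/7 = π_3 · 8/9: π_3/π_2 = (2/7)/(8/9) = 9/28.
Take π_1 proportional to 1; then unnormalized π = (1, 1, 9/28). Normalize by dividing by the sum 65/28:
  π = (28/65, 28/65, 9/65).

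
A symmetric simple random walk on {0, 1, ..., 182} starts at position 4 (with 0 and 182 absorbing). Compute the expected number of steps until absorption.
E[τ | X_0 = 4] = 712

Let v_k = E[τ | X_0 = k]. Boundary: v_0 = v_182 = 0. Recurrence: v_k = 1 + (v_{k-1} + v_{k+1})/2 for 1 ≤ k ≤ 181. The particular solution to v_k − (v_{k-1} + v_{k+1})/2 = 1 is v_k = −k^2. Adding homogeneous solution A + B k and matching boundaries gives v_k = k (182 − k). Substituting k = 4: v_4 = 4 · 178 = 712.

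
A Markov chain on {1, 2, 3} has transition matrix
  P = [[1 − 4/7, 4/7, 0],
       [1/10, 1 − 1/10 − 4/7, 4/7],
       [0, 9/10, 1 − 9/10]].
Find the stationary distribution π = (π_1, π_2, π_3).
π = (441/4561, 2520/4561, 1600/4561)

This is a birth-death chain on three states, which satisfies detailed balance: π_1 · P_{12} = π_2 · P_{21} and π_2 · P_{23} = π_3 · P_{32}.
From π_1 · 4/7 = π_2 · 1/10: π_2/π_1 = (4/7)/(1/10) = 40/7.
From π_2 · 4/7 = π_3 · 9/10: π_3/π_2 = (4/7)/(9/10) = 40/63.
Take π_1 proportional to 1; then unnormalized π = (1, 40/7, 1600/441). Normalize by dividing by the sum 4561/441:
  π = (441/4561, 2520/4561, 1600/4561).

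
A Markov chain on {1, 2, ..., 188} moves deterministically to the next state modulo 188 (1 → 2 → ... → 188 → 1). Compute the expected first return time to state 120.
E[T_120 | X_0 = 120] = 188

The chain cycles deterministically, so starting at state 120 it returns in exactly 188 steps. Equivalently, the stationary distribution is uniform π_j = 1/188 for every state j, so by Kac's formula E[T_120] = 1/π_120 = 188.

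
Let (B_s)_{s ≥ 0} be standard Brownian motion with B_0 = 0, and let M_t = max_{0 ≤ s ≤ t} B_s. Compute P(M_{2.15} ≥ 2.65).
P(M_{2.15} ≥ 2.65) = 2·P(B_{2.15} ≥ 2.65) = 2(1 − Φ(2.65/√2.15)) ≈ 0.0707

By the reflection principle for Brownian motion, P(M_t ≥ a) = 2 · P(B_t ≥ a) for a ≥ 0. Since B_t ~ N(0, t), P(B_t ≥ 2.65) = 1 − Φ(2.65/√t) = 1 − Φ(2.65/√2.15) = 1 − Φ(1.8073). So
  P(M_{2.15} ≥ 2.65) = 2(1 − Φ(1.8073)) ≈ 0.0707.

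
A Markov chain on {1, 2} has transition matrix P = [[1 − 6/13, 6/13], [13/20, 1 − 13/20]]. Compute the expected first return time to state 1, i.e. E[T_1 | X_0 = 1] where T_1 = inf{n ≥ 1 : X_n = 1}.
E[T_1 | X_0 = 1] = 1/π_1 = 289/169

For an irreducible recurrent Markov chain with stationary distribution π, E[T_i | X_0 = i] = 1/π_i (Kac's formula). Here π_1 = (13/20)/(6/13 + 13/20) = (13/20)/(289/260) = 169/289, so E[T_1 | X_0 = 1] = 1/π_1 = (6/13 + 13/20)/(13/20) = (289/260)/(13/20) = 289/169.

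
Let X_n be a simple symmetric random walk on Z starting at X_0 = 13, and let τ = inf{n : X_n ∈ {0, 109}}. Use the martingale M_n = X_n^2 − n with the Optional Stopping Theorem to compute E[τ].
E[τ] = 1248

M_n = X_n^2 − n is a martingale (since E[X_{n+1}^2 | F_n] = X_n^2 + 1). By OST (τ has finite mean in a bounded region), E[M_τ] = E[M_0] = X_0^2 − 0 = 13^2 = 169. Also E[M_τ] = E[X_τ^2] − E[τ]. The walk exits at 0 or 109, with P(hit 109 first) = 13/109, so E[X_τ^2] = 109^2 · 13/109 + 0 = 1417. Thus E[τ] = E[X_τ^2] − E[M_τ] = 1417 − 169 = 1248 = 13(109 − 13) = 1248.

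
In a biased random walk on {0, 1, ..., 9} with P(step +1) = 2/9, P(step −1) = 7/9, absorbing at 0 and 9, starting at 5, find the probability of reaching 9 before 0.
P(hit 9 before 0) = (1 − (7/2)^5) / (1 − (7/2)^9) = 53680/8070619

Let u_k denote P(reach 9 before 0 | start at k). Boundary: u_0 = 0, u_9 = 1. Recurrence: u_k = 2/9·u_{k+1} + 7/9·u_{k-1} for 1 ≤ k ≤ 8. Try u_k = A + B·r^k with r = q/p = (7/9)/(2/9) = 7/2. Substitution satisfies the recurrence; boundary conditions give:
  u_k = (1 − r^k) / (1 − r^N) = (1 − (7/2)^5) / (1 − (7/2)^9) = 53680/8070619.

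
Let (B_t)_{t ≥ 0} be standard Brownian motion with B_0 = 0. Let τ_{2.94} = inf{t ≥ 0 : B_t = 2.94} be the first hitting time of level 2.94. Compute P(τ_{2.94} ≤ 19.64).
P(τ_{2.94} ≤ 19.64) = 2(1 − Φ(2.94/√19.64)) = 2(1 − Φ(0.6634)) ≈ 0.5071

By the reflection principle for standard BM, P(τ_b ≤ t) = 2 · P(B_t ≥ b). Since B_t ~ N(0, t), P(B_t ≥ 2.94) = 1 − Φ(2.94/√t) = 1 − Φ(2.94/√19.64) = 1 − Φ(0.6634) ≈ 0.25354. Doubling: P(τ_{2.94} ≤ 19.64) ≈ 2 · 0.25354 = 0.50708 ≈ 0.5071.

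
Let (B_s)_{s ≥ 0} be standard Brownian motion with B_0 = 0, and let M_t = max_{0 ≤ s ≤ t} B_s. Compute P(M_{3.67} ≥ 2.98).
P(M_{3.67} ≥ 2.98) = 2·P(B_{3.67} ≥ 2.98) = 2(1 − Φ(2.98/√3.67)) ≈ 0.1198

By the reflection principle for Brownian motion, P(M_t ≥ a) = 2 · P(B_t ≥ a) for a ≥ 0. Since B_t ~ N(0, t), P(B_t ≥ 2.98) = 1 − Φ(2.98/√t) = 1 − Φ(2.98/√3.67) = 1 − Φ(1.5555). So
  P(M_{3.67} ≥ 2.98) = 2(1 − Φ(1.5555)) ≈ 0.1198.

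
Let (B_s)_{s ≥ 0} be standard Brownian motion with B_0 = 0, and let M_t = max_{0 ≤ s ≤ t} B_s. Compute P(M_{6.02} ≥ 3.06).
P(M_{6.02} ≥ 3.06) = 2·P(B_{6.02} ≥ 3.06) = 2(1 − Φ(3.06/√6.02)) ≈ 0.2123

By the reflection principle for Brownian motion, P(M_t ≥ a) = 2 · P(B_t ≥ a) for a ≥ 0. Since B_t ~ N(0, t), P(B_t ≥ 3.06) = 1 − Φ(3.06/√t) = 1 − Φ(3.06/√6.02) = 1 − Φ(1.2472). So
  P(M_{6.02} ≥ 3.06) = 2(1 − Φ(1.2472)) ≈ 0.2123.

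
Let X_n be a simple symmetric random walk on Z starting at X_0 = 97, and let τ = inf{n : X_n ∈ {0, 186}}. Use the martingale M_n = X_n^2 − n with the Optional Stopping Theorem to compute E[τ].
E[τ] = 8633

M_n = X_n^2 − n is a martingale (since E[X_{n+1}^2 | F_n] = X_n^2 + 1). By OST (τ has finite mean in a bounded region), E[M_τ] = E[M_0] = X_0^2 − 0 = 97^2 = 9409. Also E[M_τ] = E[X_τ^2] − E[τ]. The walk exits at 0 or 186, with P(hit 186 first) = 97/186, so E[X_τ^2] = 186^2 · 97/186 + 0 = 18042. Thus E[τ] = E[X_τ^2] − E[M_τ] = 18042 − 9409 = 8633 = 97(186 − 97) = 8633.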